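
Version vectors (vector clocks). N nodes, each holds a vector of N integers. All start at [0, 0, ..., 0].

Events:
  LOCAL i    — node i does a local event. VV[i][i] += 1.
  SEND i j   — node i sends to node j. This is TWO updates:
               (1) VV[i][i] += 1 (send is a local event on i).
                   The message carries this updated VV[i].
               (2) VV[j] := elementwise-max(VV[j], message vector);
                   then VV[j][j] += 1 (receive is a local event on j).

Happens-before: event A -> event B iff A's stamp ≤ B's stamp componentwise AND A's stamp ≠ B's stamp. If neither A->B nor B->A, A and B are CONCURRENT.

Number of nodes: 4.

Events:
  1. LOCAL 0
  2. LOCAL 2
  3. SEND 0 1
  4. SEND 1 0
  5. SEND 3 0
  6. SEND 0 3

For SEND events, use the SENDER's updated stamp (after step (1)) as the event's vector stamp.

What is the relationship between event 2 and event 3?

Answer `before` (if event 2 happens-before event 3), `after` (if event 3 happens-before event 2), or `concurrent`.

Answer: concurrent

Derivation:
Initial: VV[0]=[0, 0, 0, 0]
Initial: VV[1]=[0, 0, 0, 0]
Initial: VV[2]=[0, 0, 0, 0]
Initial: VV[3]=[0, 0, 0, 0]
Event 1: LOCAL 0: VV[0][0]++ -> VV[0]=[1, 0, 0, 0]
Event 2: LOCAL 2: VV[2][2]++ -> VV[2]=[0, 0, 1, 0]
Event 3: SEND 0->1: VV[0][0]++ -> VV[0]=[2, 0, 0, 0], msg_vec=[2, 0, 0, 0]; VV[1]=max(VV[1],msg_vec) then VV[1][1]++ -> VV[1]=[2, 1, 0, 0]
Event 4: SEND 1->0: VV[1][1]++ -> VV[1]=[2, 2, 0, 0], msg_vec=[2, 2, 0, 0]; VV[0]=max(VV[0],msg_vec) then VV[0][0]++ -> VV[0]=[3, 2, 0, 0]
Event 5: SEND 3->0: VV[3][3]++ -> VV[3]=[0, 0, 0, 1], msg_vec=[0, 0, 0, 1]; VV[0]=max(VV[0],msg_vec) then VV[0][0]++ -> VV[0]=[4, 2, 0, 1]
Event 6: SEND 0->3: VV[0][0]++ -> VV[0]=[5, 2, 0, 1], msg_vec=[5, 2, 0, 1]; VV[3]=max(VV[3],msg_vec) then VV[3][3]++ -> VV[3]=[5, 2, 0, 2]
Event 2 stamp: [0, 0, 1, 0]
Event 3 stamp: [2, 0, 0, 0]
[0, 0, 1, 0] <= [2, 0, 0, 0]? False
[2, 0, 0, 0] <= [0, 0, 1, 0]? False
Relation: concurrent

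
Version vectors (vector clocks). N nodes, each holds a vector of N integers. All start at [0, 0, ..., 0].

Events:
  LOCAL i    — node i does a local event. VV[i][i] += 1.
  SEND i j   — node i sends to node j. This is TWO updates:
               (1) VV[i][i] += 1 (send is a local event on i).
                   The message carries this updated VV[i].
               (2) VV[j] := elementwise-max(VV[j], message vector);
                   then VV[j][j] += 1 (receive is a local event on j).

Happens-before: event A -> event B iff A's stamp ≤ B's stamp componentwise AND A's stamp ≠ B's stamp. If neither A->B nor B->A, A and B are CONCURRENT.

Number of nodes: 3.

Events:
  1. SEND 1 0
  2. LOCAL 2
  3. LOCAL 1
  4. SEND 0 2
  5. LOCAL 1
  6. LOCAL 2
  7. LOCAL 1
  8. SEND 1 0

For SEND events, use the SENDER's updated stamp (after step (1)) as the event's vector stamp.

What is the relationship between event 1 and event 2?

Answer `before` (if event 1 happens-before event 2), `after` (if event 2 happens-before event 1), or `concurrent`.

Answer: concurrent

Derivation:
Initial: VV[0]=[0, 0, 0]
Initial: VV[1]=[0, 0, 0]
Initial: VV[2]=[0, 0, 0]
Event 1: SEND 1->0: VV[1][1]++ -> VV[1]=[0, 1, 0], msg_vec=[0, 1, 0]; VV[0]=max(VV[0],msg_vec) then VV[0][0]++ -> VV[0]=[1, 1, 0]
Event 2: LOCAL 2: VV[2][2]++ -> VV[2]=[0, 0, 1]
Event 3: LOCAL 1: VV[1][1]++ -> VV[1]=[0, 2, 0]
Event 4: SEND 0->2: VV[0][0]++ -> VV[0]=[2, 1, 0], msg_vec=[2, 1, 0]; VV[2]=max(VV[2],msg_vec) then VV[2][2]++ -> VV[2]=[2, 1, 2]
Event 5: LOCAL 1: VV[1][1]++ -> VV[1]=[0, 3, 0]
Event 6: LOCAL 2: VV[2][2]++ -> VV[2]=[2, 1, 3]
Event 7: LOCAL 1: VV[1][1]++ -> VV[1]=[0, 4, 0]
Event 8: SEND 1->0: VV[1][1]++ -> VV[1]=[0, 5, 0], msg_vec=[0, 5, 0]; VV[0]=max(VV[0],msg_vec) then VV[0][0]++ -> VV[0]=[3, 5, 0]
Event 1 stamp: [0, 1, 0]
Event 2 stamp: [0, 0, 1]
[0, 1, 0] <= [0, 0, 1]? False
[0, 0, 1] <= [0, 1, 0]? False
Relation: concurrent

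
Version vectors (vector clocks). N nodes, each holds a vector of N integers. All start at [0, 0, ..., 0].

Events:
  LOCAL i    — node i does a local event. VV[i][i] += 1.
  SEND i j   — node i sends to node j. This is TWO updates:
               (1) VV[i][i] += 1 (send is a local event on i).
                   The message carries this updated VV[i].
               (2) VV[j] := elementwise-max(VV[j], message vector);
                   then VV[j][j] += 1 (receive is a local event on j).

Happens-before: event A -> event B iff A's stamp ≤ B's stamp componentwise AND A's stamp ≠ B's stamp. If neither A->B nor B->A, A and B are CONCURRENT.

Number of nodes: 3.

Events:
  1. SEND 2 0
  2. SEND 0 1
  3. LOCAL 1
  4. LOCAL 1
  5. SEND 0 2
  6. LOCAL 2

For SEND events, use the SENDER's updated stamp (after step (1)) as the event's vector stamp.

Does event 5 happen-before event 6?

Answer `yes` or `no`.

Answer: yes

Derivation:
Initial: VV[0]=[0, 0, 0]
Initial: VV[1]=[0, 0, 0]
Initial: VV[2]=[0, 0, 0]
Event 1: SEND 2->0: VV[2][2]++ -> VV[2]=[0, 0, 1], msg_vec=[0, 0, 1]; VV[0]=max(VV[0],msg_vec) then VV[0][0]++ -> VV[0]=[1, 0, 1]
Event 2: SEND 0->1: VV[0][0]++ -> VV[0]=[2, 0, 1], msg_vec=[2, 0, 1]; VV[1]=max(VV[1],msg_vec) then VV[1][1]++ -> VV[1]=[2, 1, 1]
Event 3: LOCAL 1: VV[1][1]++ -> VV[1]=[2, 2, 1]
Event 4: LOCAL 1: VV[1][1]++ -> VV[1]=[2, 3, 1]
Event 5: SEND 0->2: VV[0][0]++ -> VV[0]=[3, 0, 1], msg_vec=[3, 0, 1]; VV[2]=max(VV[2],msg_vec) then VV[2][2]++ -> VV[2]=[3, 0, 2]
Event 6: LOCAL 2: VV[2][2]++ -> VV[2]=[3, 0, 3]
Event 5 stamp: [3, 0, 1]
Event 6 stamp: [3, 0, 3]
[3, 0, 1] <= [3, 0, 3]? True. Equal? False. Happens-before: True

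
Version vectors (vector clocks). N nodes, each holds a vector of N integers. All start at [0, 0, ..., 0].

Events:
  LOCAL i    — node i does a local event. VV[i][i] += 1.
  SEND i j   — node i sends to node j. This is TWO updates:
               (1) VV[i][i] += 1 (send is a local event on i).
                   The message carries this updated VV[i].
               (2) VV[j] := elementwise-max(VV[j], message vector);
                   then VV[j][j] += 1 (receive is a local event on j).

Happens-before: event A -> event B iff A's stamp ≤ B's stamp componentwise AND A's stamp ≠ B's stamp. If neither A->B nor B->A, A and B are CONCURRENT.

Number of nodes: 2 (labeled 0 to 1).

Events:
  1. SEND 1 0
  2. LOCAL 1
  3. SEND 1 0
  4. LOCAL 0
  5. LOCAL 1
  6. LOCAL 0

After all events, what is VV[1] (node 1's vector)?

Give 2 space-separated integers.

Initial: VV[0]=[0, 0]
Initial: VV[1]=[0, 0]
Event 1: SEND 1->0: VV[1][1]++ -> VV[1]=[0, 1], msg_vec=[0, 1]; VV[0]=max(VV[0],msg_vec) then VV[0][0]++ -> VV[0]=[1, 1]
Event 2: LOCAL 1: VV[1][1]++ -> VV[1]=[0, 2]
Event 3: SEND 1->0: VV[1][1]++ -> VV[1]=[0, 3], msg_vec=[0, 3]; VV[0]=max(VV[0],msg_vec) then VV[0][0]++ -> VV[0]=[2, 3]
Event 4: LOCAL 0: VV[0][0]++ -> VV[0]=[3, 3]
Event 5: LOCAL 1: VV[1][1]++ -> VV[1]=[0, 4]
Event 6: LOCAL 0: VV[0][0]++ -> VV[0]=[4, 3]
Final vectors: VV[0]=[4, 3]; VV[1]=[0, 4]

Answer: 0 4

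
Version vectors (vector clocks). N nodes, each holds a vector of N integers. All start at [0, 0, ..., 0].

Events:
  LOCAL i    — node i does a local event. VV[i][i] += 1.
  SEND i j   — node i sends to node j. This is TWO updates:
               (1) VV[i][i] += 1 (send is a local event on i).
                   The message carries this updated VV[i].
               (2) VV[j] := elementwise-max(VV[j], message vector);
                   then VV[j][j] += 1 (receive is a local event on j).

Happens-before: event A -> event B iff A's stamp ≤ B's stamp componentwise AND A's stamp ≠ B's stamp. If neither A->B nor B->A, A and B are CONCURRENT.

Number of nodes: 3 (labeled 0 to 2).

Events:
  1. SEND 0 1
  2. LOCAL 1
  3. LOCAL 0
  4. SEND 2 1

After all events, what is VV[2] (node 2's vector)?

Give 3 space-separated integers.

Initial: VV[0]=[0, 0, 0]
Initial: VV[1]=[0, 0, 0]
Initial: VV[2]=[0, 0, 0]
Event 1: SEND 0->1: VV[0][0]++ -> VV[0]=[1, 0, 0], msg_vec=[1, 0, 0]; VV[1]=max(VV[1],msg_vec) then VV[1][1]++ -> VV[1]=[1, 1, 0]
Event 2: LOCAL 1: VV[1][1]++ -> VV[1]=[1, 2, 0]
Event 3: LOCAL 0: VV[0][0]++ -> VV[0]=[2, 0, 0]
Event 4: SEND 2->1: VV[2][2]++ -> VV[2]=[0, 0, 1], msg_vec=[0, 0, 1]; VV[1]=max(VV[1],msg_vec) then VV[1][1]++ -> VV[1]=[1, 3, 1]
Final vectors: VV[0]=[2, 0, 0]; VV[1]=[1, 3, 1]; VV[2]=[0, 0, 1]

Answer: 0 0 1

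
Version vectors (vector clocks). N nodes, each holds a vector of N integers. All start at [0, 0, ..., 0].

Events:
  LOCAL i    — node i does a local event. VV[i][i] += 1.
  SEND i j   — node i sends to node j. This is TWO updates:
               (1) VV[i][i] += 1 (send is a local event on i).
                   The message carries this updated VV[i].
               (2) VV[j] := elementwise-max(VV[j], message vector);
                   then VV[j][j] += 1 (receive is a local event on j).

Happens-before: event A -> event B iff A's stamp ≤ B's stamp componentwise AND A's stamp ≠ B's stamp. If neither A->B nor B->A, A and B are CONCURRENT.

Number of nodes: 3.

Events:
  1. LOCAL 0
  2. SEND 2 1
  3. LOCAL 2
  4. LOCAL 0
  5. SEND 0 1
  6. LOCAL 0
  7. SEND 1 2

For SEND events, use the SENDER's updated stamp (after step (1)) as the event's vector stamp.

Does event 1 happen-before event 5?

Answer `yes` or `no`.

Initial: VV[0]=[0, 0, 0]
Initial: VV[1]=[0, 0, 0]
Initial: VV[2]=[0, 0, 0]
Event 1: LOCAL 0: VV[0][0]++ -> VV[0]=[1, 0, 0]
Event 2: SEND 2->1: VV[2][2]++ -> VV[2]=[0, 0, 1], msg_vec=[0, 0, 1]; VV[1]=max(VV[1],msg_vec) then VV[1][1]++ -> VV[1]=[0, 1, 1]
Event 3: LOCAL 2: VV[2][2]++ -> VV[2]=[0, 0, 2]
Event 4: LOCAL 0: VV[0][0]++ -> VV[0]=[2, 0, 0]
Event 5: SEND 0->1: VV[0][0]++ -> VV[0]=[3, 0, 0], msg_vec=[3, 0, 0]; VV[1]=max(VV[1],msg_vec) then VV[1][1]++ -> VV[1]=[3, 2, 1]
Event 6: LOCAL 0: VV[0][0]++ -> VV[0]=[4, 0, 0]
Event 7: SEND 1->2: VV[1][1]++ -> VV[1]=[3, 3, 1], msg_vec=[3, 3, 1]; VV[2]=max(VV[2],msg_vec) then VV[2][2]++ -> VV[2]=[3, 3, 3]
Event 1 stamp: [1, 0, 0]
Event 5 stamp: [3, 0, 0]
[1, 0, 0] <= [3, 0, 0]? True. Equal? False. Happens-before: True

Answer: yes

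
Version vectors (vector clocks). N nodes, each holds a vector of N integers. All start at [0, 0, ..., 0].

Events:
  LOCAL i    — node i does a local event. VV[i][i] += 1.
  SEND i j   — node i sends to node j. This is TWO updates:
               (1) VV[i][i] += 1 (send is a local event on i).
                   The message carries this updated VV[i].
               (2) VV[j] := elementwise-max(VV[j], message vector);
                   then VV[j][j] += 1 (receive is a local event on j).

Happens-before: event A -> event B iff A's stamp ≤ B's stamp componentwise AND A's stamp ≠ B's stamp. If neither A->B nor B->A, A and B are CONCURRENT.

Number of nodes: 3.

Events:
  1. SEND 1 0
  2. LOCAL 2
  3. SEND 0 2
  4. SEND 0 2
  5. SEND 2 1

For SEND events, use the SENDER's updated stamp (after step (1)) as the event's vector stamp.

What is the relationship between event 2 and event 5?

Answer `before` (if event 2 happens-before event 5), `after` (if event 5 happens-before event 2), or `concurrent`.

Initial: VV[0]=[0, 0, 0]
Initial: VV[1]=[0, 0, 0]
Initial: VV[2]=[0, 0, 0]
Event 1: SEND 1->0: VV[1][1]++ -> VV[1]=[0, 1, 0], msg_vec=[0, 1, 0]; VV[0]=max(VV[0],msg_vec) then VV[0][0]++ -> VV[0]=[1, 1, 0]
Event 2: LOCAL 2: VV[2][2]++ -> VV[2]=[0, 0, 1]
Event 3: SEND 0->2: VV[0][0]++ -> VV[0]=[2, 1, 0], msg_vec=[2, 1, 0]; VV[2]=max(VV[2],msg_vec) then VV[2][2]++ -> VV[2]=[2, 1, 2]
Event 4: SEND 0->2: VV[0][0]++ -> VV[0]=[3, 1, 0], msg_vec=[3, 1, 0]; VV[2]=max(VV[2],msg_vec) then VV[2][2]++ -> VV[2]=[3, 1, 3]
Event 5: SEND 2->1: VV[2][2]++ -> VV[2]=[3, 1, 4], msg_vec=[3, 1, 4]; VV[1]=max(VV[1],msg_vec) then VV[1][1]++ -> VV[1]=[3, 2, 4]
Event 2 stamp: [0, 0, 1]
Event 5 stamp: [3, 1, 4]
[0, 0, 1] <= [3, 1, 4]? True
[3, 1, 4] <= [0, 0, 1]? False
Relation: before

Answer: before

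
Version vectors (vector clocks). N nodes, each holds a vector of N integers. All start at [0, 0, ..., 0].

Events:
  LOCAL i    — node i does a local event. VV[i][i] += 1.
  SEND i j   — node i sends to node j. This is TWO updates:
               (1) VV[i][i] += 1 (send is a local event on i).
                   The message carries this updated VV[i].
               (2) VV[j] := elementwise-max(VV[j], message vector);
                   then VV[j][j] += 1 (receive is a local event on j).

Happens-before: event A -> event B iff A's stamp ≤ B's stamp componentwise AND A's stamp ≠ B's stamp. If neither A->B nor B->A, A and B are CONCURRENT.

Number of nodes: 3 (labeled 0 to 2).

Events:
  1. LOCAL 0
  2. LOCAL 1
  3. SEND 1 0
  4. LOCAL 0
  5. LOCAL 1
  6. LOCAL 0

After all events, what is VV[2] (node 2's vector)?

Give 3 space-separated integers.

Initial: VV[0]=[0, 0, 0]
Initial: VV[1]=[0, 0, 0]
Initial: VV[2]=[0, 0, 0]
Event 1: LOCAL 0: VV[0][0]++ -> VV[0]=[1, 0, 0]
Event 2: LOCAL 1: VV[1][1]++ -> VV[1]=[0, 1, 0]
Event 3: SEND 1->0: VV[1][1]++ -> VV[1]=[0, 2, 0], msg_vec=[0, 2, 0]; VV[0]=max(VV[0],msg_vec) then VV[0][0]++ -> VV[0]=[2, 2, 0]
Event 4: LOCAL 0: VV[0][0]++ -> VV[0]=[3, 2, 0]
Event 5: LOCAL 1: VV[1][1]++ -> VV[1]=[0, 3, 0]
Event 6: LOCAL 0: VV[0][0]++ -> VV[0]=[4, 2, 0]
Final vectors: VV[0]=[4, 2, 0]; VV[1]=[0, 3, 0]; VV[2]=[0, 0, 0]

Answer: 0 0 0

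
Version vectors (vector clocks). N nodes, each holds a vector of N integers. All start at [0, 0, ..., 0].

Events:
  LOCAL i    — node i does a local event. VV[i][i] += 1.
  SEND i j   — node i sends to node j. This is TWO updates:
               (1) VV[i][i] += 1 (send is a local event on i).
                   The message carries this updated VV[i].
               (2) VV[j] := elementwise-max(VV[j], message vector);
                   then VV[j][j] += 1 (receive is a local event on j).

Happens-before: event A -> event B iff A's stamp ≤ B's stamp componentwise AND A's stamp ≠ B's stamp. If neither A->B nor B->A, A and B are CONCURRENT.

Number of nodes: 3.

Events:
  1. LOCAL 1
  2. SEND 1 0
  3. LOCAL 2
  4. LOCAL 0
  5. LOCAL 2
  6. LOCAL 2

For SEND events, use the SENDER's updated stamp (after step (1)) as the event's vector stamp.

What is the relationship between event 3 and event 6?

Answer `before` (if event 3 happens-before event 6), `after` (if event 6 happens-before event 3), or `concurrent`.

Answer: before

Derivation:
Initial: VV[0]=[0, 0, 0]
Initial: VV[1]=[0, 0, 0]
Initial: VV[2]=[0, 0, 0]
Event 1: LOCAL 1: VV[1][1]++ -> VV[1]=[0, 1, 0]
Event 2: SEND 1->0: VV[1][1]++ -> VV[1]=[0, 2, 0], msg_vec=[0, 2, 0]; VV[0]=max(VV[0],msg_vec) then VV[0][0]++ -> VV[0]=[1, 2, 0]
Event 3: LOCAL 2: VV[2][2]++ -> VV[2]=[0, 0, 1]
Event 4: LOCAL 0: VV[0][0]++ -> VV[0]=[2, 2, 0]
Event 5: LOCAL 2: VV[2][2]++ -> VV[2]=[0, 0, 2]
Event 6: LOCAL 2: VV[2][2]++ -> VV[2]=[0, 0, 3]
Event 3 stamp: [0, 0, 1]
Event 6 stamp: [0, 0, 3]
[0, 0, 1] <= [0, 0, 3]? True
[0, 0, 3] <= [0, 0, 1]? False
Relation: before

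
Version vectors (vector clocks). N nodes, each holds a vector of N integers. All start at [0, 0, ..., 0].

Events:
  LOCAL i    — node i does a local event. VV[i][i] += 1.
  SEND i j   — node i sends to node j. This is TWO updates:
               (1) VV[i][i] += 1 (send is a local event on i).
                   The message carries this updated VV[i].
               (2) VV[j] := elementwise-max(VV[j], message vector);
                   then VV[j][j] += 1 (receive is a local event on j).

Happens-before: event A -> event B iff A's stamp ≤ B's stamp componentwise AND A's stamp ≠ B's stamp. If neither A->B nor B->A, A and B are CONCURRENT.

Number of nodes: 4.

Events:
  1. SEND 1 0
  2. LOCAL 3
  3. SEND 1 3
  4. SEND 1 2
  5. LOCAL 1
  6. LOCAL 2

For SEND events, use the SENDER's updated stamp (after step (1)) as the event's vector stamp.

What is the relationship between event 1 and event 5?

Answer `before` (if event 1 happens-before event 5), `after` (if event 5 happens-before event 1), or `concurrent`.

Initial: VV[0]=[0, 0, 0, 0]
Initial: VV[1]=[0, 0, 0, 0]
Initial: VV[2]=[0, 0, 0, 0]
Initial: VV[3]=[0, 0, 0, 0]
Event 1: SEND 1->0: VV[1][1]++ -> VV[1]=[0, 1, 0, 0], msg_vec=[0, 1, 0, 0]; VV[0]=max(VV[0],msg_vec) then VV[0][0]++ -> VV[0]=[1, 1, 0, 0]
Event 2: LOCAL 3: VV[3][3]++ -> VV[3]=[0, 0, 0, 1]
Event 3: SEND 1->3: VV[1][1]++ -> VV[1]=[0, 2, 0, 0], msg_vec=[0, 2, 0, 0]; VV[3]=max(VV[3],msg_vec) then VV[3][3]++ -> VV[3]=[0, 2, 0, 2]
Event 4: SEND 1->2: VV[1][1]++ -> VV[1]=[0, 3, 0, 0], msg_vec=[0, 3, 0, 0]; VV[2]=max(VV[2],msg_vec) then VV[2][2]++ -> VV[2]=[0, 3, 1, 0]
Event 5: LOCAL 1: VV[1][1]++ -> VV[1]=[0, 4, 0, 0]
Event 6: LOCAL 2: VV[2][2]++ -> VV[2]=[0, 3, 2, 0]
Event 1 stamp: [0, 1, 0, 0]
Event 5 stamp: [0, 4, 0, 0]
[0, 1, 0, 0] <= [0, 4, 0, 0]? True
[0, 4, 0, 0] <= [0, 1, 0, 0]? False
Relation: before

Answer: before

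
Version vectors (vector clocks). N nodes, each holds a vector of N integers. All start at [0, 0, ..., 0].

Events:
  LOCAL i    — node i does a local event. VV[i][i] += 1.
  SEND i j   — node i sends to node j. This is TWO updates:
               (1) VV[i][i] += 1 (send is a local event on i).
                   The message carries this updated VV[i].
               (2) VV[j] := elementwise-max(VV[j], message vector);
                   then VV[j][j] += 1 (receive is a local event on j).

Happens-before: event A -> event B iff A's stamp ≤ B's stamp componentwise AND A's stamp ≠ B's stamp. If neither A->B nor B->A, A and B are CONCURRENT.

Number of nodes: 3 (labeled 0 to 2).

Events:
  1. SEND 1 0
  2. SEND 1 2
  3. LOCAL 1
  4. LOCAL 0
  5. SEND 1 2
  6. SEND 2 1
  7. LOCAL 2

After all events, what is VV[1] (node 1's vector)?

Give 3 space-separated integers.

Initial: VV[0]=[0, 0, 0]
Initial: VV[1]=[0, 0, 0]
Initial: VV[2]=[0, 0, 0]
Event 1: SEND 1->0: VV[1][1]++ -> VV[1]=[0, 1, 0], msg_vec=[0, 1, 0]; VV[0]=max(VV[0],msg_vec) then VV[0][0]++ -> VV[0]=[1, 1, 0]
Event 2: SEND 1->2: VV[1][1]++ -> VV[1]=[0, 2, 0], msg_vec=[0, 2, 0]; VV[2]=max(VV[2],msg_vec) then VV[2][2]++ -> VV[2]=[0, 2, 1]
Event 3: LOCAL 1: VV[1][1]++ -> VV[1]=[0, 3, 0]
Event 4: LOCAL 0: VV[0][0]++ -> VV[0]=[2, 1, 0]
Event 5: SEND 1->2: VV[1][1]++ -> VV[1]=[0, 4, 0], msg_vec=[0, 4, 0]; VV[2]=max(VV[2],msg_vec) then VV[2][2]++ -> VV[2]=[0, 4, 2]
Event 6: SEND 2->1: VV[2][2]++ -> VV[2]=[0, 4, 3], msg_vec=[0, 4, 3]; VV[1]=max(VV[1],msg_vec) then VV[1][1]++ -> VV[1]=[0, 5, 3]
Event 7: LOCAL 2: VV[2][2]++ -> VV[2]=[0, 4, 4]
Final vectors: VV[0]=[2, 1, 0]; VV[1]=[0, 5, 3]; VV[2]=[0, 4, 4]

Answer: 0 5 3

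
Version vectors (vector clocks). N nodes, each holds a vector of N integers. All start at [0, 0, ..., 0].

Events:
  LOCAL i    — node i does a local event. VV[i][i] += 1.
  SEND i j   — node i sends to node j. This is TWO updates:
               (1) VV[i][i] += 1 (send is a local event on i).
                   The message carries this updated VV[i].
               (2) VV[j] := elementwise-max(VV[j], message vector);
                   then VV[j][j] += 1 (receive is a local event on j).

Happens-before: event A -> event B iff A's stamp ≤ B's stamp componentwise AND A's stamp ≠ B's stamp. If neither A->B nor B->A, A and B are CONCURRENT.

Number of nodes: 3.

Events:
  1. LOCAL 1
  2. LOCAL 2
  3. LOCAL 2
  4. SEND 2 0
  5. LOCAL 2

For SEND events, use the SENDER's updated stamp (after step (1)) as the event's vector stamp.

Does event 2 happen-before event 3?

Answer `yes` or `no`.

Initial: VV[0]=[0, 0, 0]
Initial: VV[1]=[0, 0, 0]
Initial: VV[2]=[0, 0, 0]
Event 1: LOCAL 1: VV[1][1]++ -> VV[1]=[0, 1, 0]
Event 2: LOCAL 2: VV[2][2]++ -> VV[2]=[0, 0, 1]
Event 3: LOCAL 2: VV[2][2]++ -> VV[2]=[0, 0, 2]
Event 4: SEND 2->0: VV[2][2]++ -> VV[2]=[0, 0, 3], msg_vec=[0, 0, 3]; VV[0]=max(VV[0],msg_vec) then VV[0][0]++ -> VV[0]=[1, 0, 3]
Event 5: LOCAL 2: VV[2][2]++ -> VV[2]=[0, 0, 4]
Event 2 stamp: [0, 0, 1]
Event 3 stamp: [0, 0, 2]
[0, 0, 1] <= [0, 0, 2]? True. Equal? False. Happens-before: True

Answer: yes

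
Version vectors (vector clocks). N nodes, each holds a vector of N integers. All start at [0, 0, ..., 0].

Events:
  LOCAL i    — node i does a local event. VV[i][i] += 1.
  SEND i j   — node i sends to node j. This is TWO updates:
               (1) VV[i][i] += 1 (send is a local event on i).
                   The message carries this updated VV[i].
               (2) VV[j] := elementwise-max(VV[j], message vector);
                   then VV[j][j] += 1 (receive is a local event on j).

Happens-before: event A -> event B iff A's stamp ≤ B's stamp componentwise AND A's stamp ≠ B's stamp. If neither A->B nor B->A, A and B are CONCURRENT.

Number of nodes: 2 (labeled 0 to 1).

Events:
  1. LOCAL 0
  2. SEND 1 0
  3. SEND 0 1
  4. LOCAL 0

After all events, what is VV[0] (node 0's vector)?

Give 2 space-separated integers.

Initial: VV[0]=[0, 0]
Initial: VV[1]=[0, 0]
Event 1: LOCAL 0: VV[0][0]++ -> VV[0]=[1, 0]
Event 2: SEND 1->0: VV[1][1]++ -> VV[1]=[0, 1], msg_vec=[0, 1]; VV[0]=max(VV[0],msg_vec) then VV[0][0]++ -> VV[0]=[2, 1]
Event 3: SEND 0->1: VV[0][0]++ -> VV[0]=[3, 1], msg_vec=[3, 1]; VV[1]=max(VV[1],msg_vec) then VV[1][1]++ -> VV[1]=[3, 2]
Event 4: LOCAL 0: VV[0][0]++ -> VV[0]=[4, 1]
Final vectors: VV[0]=[4, 1]; VV[1]=[3, 2]

Answer: 4 1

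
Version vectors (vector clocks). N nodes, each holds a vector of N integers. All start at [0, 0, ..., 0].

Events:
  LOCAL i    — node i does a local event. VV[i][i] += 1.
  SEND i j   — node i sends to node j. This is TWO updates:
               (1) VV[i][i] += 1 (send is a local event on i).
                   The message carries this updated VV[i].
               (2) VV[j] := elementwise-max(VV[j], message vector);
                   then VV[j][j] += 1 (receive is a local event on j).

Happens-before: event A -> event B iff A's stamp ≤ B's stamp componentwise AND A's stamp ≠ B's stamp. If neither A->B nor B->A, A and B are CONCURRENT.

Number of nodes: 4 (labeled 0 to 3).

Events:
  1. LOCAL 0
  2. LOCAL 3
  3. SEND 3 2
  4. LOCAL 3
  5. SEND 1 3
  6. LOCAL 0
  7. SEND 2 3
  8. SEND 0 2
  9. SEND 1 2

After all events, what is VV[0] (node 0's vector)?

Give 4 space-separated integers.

Initial: VV[0]=[0, 0, 0, 0]
Initial: VV[1]=[0, 0, 0, 0]
Initial: VV[2]=[0, 0, 0, 0]
Initial: VV[3]=[0, 0, 0, 0]
Event 1: LOCAL 0: VV[0][0]++ -> VV[0]=[1, 0, 0, 0]
Event 2: LOCAL 3: VV[3][3]++ -> VV[3]=[0, 0, 0, 1]
Event 3: SEND 3->2: VV[3][3]++ -> VV[3]=[0, 0, 0, 2], msg_vec=[0, 0, 0, 2]; VV[2]=max(VV[2],msg_vec) then VV[2][2]++ -> VV[2]=[0, 0, 1, 2]
Event 4: LOCAL 3: VV[3][3]++ -> VV[3]=[0, 0, 0, 3]
Event 5: SEND 1->3: VV[1][1]++ -> VV[1]=[0, 1, 0, 0], msg_vec=[0, 1, 0, 0]; VV[3]=max(VV[3],msg_vec) then VV[3][3]++ -> VV[3]=[0, 1, 0, 4]
Event 6: LOCAL 0: VV[0][0]++ -> VV[0]=[2, 0, 0, 0]
Event 7: SEND 2->3: VV[2][2]++ -> VV[2]=[0, 0, 2, 2], msg_vec=[0, 0, 2, 2]; VV[3]=max(VV[3],msg_vec) then VV[3][3]++ -> VV[3]=[0, 1, 2, 5]
Event 8: SEND 0->2: VV[0][0]++ -> VV[0]=[3, 0, 0, 0], msg_vec=[3, 0, 0, 0]; VV[2]=max(VV[2],msg_vec) then VV[2][2]++ -> VV[2]=[3, 0, 3, 2]
Event 9: SEND 1->2: VV[1][1]++ -> VV[1]=[0, 2, 0, 0], msg_vec=[0, 2, 0, 0]; VV[2]=max(VV[2],msg_vec) then VV[2][2]++ -> VV[2]=[3, 2, 4, 2]
Final vectors: VV[0]=[3, 0, 0, 0]; VV[1]=[0, 2, 0, 0]; VV[2]=[3, 2, 4, 2]; VV[3]=[0, 1, 2, 5]

Answer: 3 0 0 0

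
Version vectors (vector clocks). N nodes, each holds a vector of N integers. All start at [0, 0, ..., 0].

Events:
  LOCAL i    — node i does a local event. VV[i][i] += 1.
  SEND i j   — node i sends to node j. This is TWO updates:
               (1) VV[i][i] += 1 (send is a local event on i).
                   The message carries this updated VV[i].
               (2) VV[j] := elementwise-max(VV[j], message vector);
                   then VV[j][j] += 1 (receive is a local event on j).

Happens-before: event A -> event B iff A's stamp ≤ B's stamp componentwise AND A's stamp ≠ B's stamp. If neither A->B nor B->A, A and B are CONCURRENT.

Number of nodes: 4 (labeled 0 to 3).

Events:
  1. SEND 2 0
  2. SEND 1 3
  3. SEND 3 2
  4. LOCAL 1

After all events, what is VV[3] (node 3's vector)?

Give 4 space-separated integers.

Initial: VV[0]=[0, 0, 0, 0]
Initial: VV[1]=[0, 0, 0, 0]
Initial: VV[2]=[0, 0, 0, 0]
Initial: VV[3]=[0, 0, 0, 0]
Event 1: SEND 2->0: VV[2][2]++ -> VV[2]=[0, 0, 1, 0], msg_vec=[0, 0, 1, 0]; VV[0]=max(VV[0],msg_vec) then VV[0][0]++ -> VV[0]=[1, 0, 1, 0]
Event 2: SEND 1->3: VV[1][1]++ -> VV[1]=[0, 1, 0, 0], msg_vec=[0, 1, 0, 0]; VV[3]=max(VV[3],msg_vec) then VV[3][3]++ -> VV[3]=[0, 1, 0, 1]
Event 3: SEND 3->2: VV[3][3]++ -> VV[3]=[0, 1, 0, 2], msg_vec=[0, 1, 0, 2]; VV[2]=max(VV[2],msg_vec) then VV[2][2]++ -> VV[2]=[0, 1, 2, 2]
Event 4: LOCAL 1: VV[1][1]++ -> VV[1]=[0, 2, 0, 0]
Final vectors: VV[0]=[1, 0, 1, 0]; VV[1]=[0, 2, 0, 0]; VV[2]=[0, 1, 2, 2]; VV[3]=[0, 1, 0, 2]

Answer: 0 1 0 2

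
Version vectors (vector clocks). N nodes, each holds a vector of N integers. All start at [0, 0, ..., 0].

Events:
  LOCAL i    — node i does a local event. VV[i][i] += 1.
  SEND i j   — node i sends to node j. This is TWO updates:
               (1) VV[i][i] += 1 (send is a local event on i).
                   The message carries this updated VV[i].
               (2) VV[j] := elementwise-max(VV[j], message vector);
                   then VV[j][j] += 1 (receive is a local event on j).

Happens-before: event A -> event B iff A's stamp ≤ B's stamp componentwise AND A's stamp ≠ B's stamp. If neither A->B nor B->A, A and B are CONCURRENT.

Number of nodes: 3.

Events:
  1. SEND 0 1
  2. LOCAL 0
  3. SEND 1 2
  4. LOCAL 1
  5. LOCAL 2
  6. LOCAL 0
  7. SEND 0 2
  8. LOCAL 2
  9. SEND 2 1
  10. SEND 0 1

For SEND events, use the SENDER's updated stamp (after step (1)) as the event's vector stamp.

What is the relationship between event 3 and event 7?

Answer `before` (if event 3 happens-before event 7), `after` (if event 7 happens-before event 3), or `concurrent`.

Answer: concurrent

Derivation:
Initial: VV[0]=[0, 0, 0]
Initial: VV[1]=[0, 0, 0]
Initial: VV[2]=[0, 0, 0]
Event 1: SEND 0->1: VV[0][0]++ -> VV[0]=[1, 0, 0], msg_vec=[1, 0, 0]; VV[1]=max(VV[1],msg_vec) then VV[1][1]++ -> VV[1]=[1, 1, 0]
Event 2: LOCAL 0: VV[0][0]++ -> VV[0]=[2, 0, 0]
Event 3: SEND 1->2: VV[1][1]++ -> VV[1]=[1, 2, 0], msg_vec=[1, 2, 0]; VV[2]=max(VV[2],msg_vec) then VV[2][2]++ -> VV[2]=[1, 2, 1]
Event 4: LOCAL 1: VV[1][1]++ -> VV[1]=[1, 3, 0]
Event 5: LOCAL 2: VV[2][2]++ -> VV[2]=[1, 2, 2]
Event 6: LOCAL 0: VV[0][0]++ -> VV[0]=[3, 0, 0]
Event 7: SEND 0->2: VV[0][0]++ -> VV[0]=[4, 0, 0], msg_vec=[4, 0, 0]; VV[2]=max(VV[2],msg_vec) then VV[2][2]++ -> VV[2]=[4, 2, 3]
Event 8: LOCAL 2: VV[2][2]++ -> VV[2]=[4, 2, 4]
Event 9: SEND 2->1: VV[2][2]++ -> VV[2]=[4, 2, 5], msg_vec=[4, 2, 5]; VV[1]=max(VV[1],msg_vec) then VV[1][1]++ -> VV[1]=[4, 4, 5]
Event 10: SEND 0->1: VV[0][0]++ -> VV[0]=[5, 0, 0], msg_vec=[5, 0, 0]; VV[1]=max(VV[1],msg_vec) then VV[1][1]++ -> VV[1]=[5, 5, 5]
Event 3 stamp: [1, 2, 0]
Event 7 stamp: [4, 0, 0]
[1, 2, 0] <= [4, 0, 0]? False
[4, 0, 0] <= [1, 2, 0]? False
Relation: concurrent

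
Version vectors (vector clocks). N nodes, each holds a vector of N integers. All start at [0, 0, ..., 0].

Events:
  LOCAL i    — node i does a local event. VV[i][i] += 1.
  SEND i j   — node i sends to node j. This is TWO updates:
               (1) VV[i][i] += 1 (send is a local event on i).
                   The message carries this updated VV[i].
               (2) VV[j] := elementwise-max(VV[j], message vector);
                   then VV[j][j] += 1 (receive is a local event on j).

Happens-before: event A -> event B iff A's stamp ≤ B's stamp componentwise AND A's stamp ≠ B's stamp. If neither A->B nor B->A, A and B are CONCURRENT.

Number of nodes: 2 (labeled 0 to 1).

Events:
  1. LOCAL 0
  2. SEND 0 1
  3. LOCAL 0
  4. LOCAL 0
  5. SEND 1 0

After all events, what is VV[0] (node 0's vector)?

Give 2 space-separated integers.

Answer: 5 2

Derivation:
Initial: VV[0]=[0, 0]
Initial: VV[1]=[0, 0]
Event 1: LOCAL 0: VV[0][0]++ -> VV[0]=[1, 0]
Event 2: SEND 0->1: VV[0][0]++ -> VV[0]=[2, 0], msg_vec=[2, 0]; VV[1]=max(VV[1],msg_vec) then VV[1][1]++ -> VV[1]=[2, 1]
Event 3: LOCAL 0: VV[0][0]++ -> VV[0]=[3, 0]
Event 4: LOCAL 0: VV[0][0]++ -> VV[0]=[4, 0]
Event 5: SEND 1->0: VV[1][1]++ -> VV[1]=[2, 2], msg_vec=[2, 2]; VV[0]=max(VV[0],msg_vec) then VV[0][0]++ -> VV[0]=[5, 2]
Final vectors: VV[0]=[5, 2]; VV[1]=[2, 2]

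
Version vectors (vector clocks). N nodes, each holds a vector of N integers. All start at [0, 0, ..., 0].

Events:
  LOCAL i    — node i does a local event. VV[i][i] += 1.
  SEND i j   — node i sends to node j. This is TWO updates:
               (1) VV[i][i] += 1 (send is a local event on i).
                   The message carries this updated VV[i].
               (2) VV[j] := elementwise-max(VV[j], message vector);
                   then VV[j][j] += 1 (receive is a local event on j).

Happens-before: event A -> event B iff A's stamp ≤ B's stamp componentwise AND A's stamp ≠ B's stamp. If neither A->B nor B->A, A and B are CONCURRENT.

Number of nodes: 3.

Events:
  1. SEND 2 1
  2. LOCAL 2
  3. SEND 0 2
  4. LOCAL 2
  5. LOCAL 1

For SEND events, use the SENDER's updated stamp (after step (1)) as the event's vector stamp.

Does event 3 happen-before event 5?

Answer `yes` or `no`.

Initial: VV[0]=[0, 0, 0]
Initial: VV[1]=[0, 0, 0]
Initial: VV[2]=[0, 0, 0]
Event 1: SEND 2->1: VV[2][2]++ -> VV[2]=[0, 0, 1], msg_vec=[0, 0, 1]; VV[1]=max(VV[1],msg_vec) then VV[1][1]++ -> VV[1]=[0, 1, 1]
Event 2: LOCAL 2: VV[2][2]++ -> VV[2]=[0, 0, 2]
Event 3: SEND 0->2: VV[0][0]++ -> VV[0]=[1, 0, 0], msg_vec=[1, 0, 0]; VV[2]=max(VV[2],msg_vec) then VV[2][2]++ -> VV[2]=[1, 0, 3]
Event 4: LOCAL 2: VV[2][2]++ -> VV[2]=[1, 0, 4]
Event 5: LOCAL 1: VV[1][1]++ -> VV[1]=[0, 2, 1]
Event 3 stamp: [1, 0, 0]
Event 5 stamp: [0, 2, 1]
[1, 0, 0] <= [0, 2, 1]? False. Equal? False. Happens-before: False

Answer: no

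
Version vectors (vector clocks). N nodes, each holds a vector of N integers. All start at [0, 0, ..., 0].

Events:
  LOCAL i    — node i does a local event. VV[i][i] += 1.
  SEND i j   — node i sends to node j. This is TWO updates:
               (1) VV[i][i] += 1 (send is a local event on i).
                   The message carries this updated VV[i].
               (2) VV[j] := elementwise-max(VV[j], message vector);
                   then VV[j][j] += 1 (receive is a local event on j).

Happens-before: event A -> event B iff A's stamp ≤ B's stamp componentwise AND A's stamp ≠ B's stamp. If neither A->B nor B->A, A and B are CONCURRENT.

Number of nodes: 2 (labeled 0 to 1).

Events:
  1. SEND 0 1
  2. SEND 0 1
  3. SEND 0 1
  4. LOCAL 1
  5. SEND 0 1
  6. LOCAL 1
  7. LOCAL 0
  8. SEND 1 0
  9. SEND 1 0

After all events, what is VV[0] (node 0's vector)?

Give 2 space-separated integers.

Initial: VV[0]=[0, 0]
Initial: VV[1]=[0, 0]
Event 1: SEND 0->1: VV[0][0]++ -> VV[0]=[1, 0], msg_vec=[1, 0]; VV[1]=max(VV[1],msg_vec) then VV[1][1]++ -> VV[1]=[1, 1]
Event 2: SEND 0->1: VV[0][0]++ -> VV[0]=[2, 0], msg_vec=[2, 0]; VV[1]=max(VV[1],msg_vec) then VV[1][1]++ -> VV[1]=[2, 2]
Event 3: SEND 0->1: VV[0][0]++ -> VV[0]=[3, 0], msg_vec=[3, 0]; VV[1]=max(VV[1],msg_vec) then VV[1][1]++ -> VV[1]=[3, 3]
Event 4: LOCAL 1: VV[1][1]++ -> VV[1]=[3, 4]
Event 5: SEND 0->1: VV[0][0]++ -> VV[0]=[4, 0], msg_vec=[4, 0]; VV[1]=max(VV[1],msg_vec) then VV[1][1]++ -> VV[1]=[4, 5]
Event 6: LOCAL 1: VV[1][1]++ -> VV[1]=[4, 6]
Event 7: LOCAL 0: VV[0][0]++ -> VV[0]=[5, 0]
Event 8: SEND 1->0: VV[1][1]++ -> VV[1]=[4, 7], msg_vec=[4, 7]; VV[0]=max(VV[0],msg_vec) then VV[0][0]++ -> VV[0]=[6, 7]
Event 9: SEND 1->0: VV[1][1]++ -> VV[1]=[4, 8], msg_vec=[4, 8]; VV[0]=max(VV[0],msg_vec) then VV[0][0]++ -> VV[0]=[7, 8]
Final vectors: VV[0]=[7, 8]; VV[1]=[4, 8]

Answer: 7 8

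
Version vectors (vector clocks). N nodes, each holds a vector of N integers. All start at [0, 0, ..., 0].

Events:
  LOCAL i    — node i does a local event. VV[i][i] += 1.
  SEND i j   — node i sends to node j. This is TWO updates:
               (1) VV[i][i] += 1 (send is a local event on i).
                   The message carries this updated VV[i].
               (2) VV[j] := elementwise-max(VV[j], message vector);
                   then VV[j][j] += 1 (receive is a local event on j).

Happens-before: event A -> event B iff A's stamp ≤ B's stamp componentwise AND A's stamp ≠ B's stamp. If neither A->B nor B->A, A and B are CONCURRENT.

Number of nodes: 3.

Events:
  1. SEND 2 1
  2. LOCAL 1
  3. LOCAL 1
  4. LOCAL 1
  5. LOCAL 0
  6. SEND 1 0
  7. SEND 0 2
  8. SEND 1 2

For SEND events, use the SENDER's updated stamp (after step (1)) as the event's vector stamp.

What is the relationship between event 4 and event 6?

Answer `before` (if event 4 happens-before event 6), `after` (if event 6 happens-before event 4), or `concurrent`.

Answer: before

Derivation:
Initial: VV[0]=[0, 0, 0]
Initial: VV[1]=[0, 0, 0]
Initial: VV[2]=[0, 0, 0]
Event 1: SEND 2->1: VV[2][2]++ -> VV[2]=[0, 0, 1], msg_vec=[0, 0, 1]; VV[1]=max(VV[1],msg_vec) then VV[1][1]++ -> VV[1]=[0, 1, 1]
Event 2: LOCAL 1: VV[1][1]++ -> VV[1]=[0, 2, 1]
Event 3: LOCAL 1: VV[1][1]++ -> VV[1]=[0, 3, 1]
Event 4: LOCAL 1: VV[1][1]++ -> VV[1]=[0, 4, 1]
Event 5: LOCAL 0: VV[0][0]++ -> VV[0]=[1, 0, 0]
Event 6: SEND 1->0: VV[1][1]++ -> VV[1]=[0, 5, 1], msg_vec=[0, 5, 1]; VV[0]=max(VV[0],msg_vec) then VV[0][0]++ -> VV[0]=[2, 5, 1]
Event 7: SEND 0->2: VV[0][0]++ -> VV[0]=[3, 5, 1], msg_vec=[3, 5, 1]; VV[2]=max(VV[2],msg_vec) then VV[2][2]++ -> VV[2]=[3, 5, 2]
Event 8: SEND 1->2: VV[1][1]++ -> VV[1]=[0, 6, 1], msg_vec=[0, 6, 1]; VV[2]=max(VV[2],msg_vec) then VV[2][2]++ -> VV[2]=[3, 6, 3]
Event 4 stamp: [0, 4, 1]
Event 6 stamp: [0, 5, 1]
[0, 4, 1] <= [0, 5, 1]? True
[0, 5, 1] <= [0, 4, 1]? False
Relation: before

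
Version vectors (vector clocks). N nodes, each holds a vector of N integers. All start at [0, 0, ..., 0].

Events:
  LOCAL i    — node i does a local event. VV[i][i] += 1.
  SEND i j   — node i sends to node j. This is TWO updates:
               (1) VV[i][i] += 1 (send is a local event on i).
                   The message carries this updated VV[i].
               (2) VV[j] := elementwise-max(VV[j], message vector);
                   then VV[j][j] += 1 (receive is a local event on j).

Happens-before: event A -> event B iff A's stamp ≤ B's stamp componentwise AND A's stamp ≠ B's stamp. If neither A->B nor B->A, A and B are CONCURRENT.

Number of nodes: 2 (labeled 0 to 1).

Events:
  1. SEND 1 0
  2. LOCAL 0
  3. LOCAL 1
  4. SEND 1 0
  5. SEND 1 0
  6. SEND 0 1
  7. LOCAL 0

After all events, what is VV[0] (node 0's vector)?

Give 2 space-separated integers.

Answer: 6 4

Derivation:
Initial: VV[0]=[0, 0]
Initial: VV[1]=[0, 0]
Event 1: SEND 1->0: VV[1][1]++ -> VV[1]=[0, 1], msg_vec=[0, 1]; VV[0]=max(VV[0],msg_vec) then VV[0][0]++ -> VV[0]=[1, 1]
Event 2: LOCAL 0: VV[0][0]++ -> VV[0]=[2, 1]
Event 3: LOCAL 1: VV[1][1]++ -> VV[1]=[0, 2]
Event 4: SEND 1->0: VV[1][1]++ -> VV[1]=[0, 3], msg_vec=[0, 3]; VV[0]=max(VV[0],msg_vec) then VV[0][0]++ -> VV[0]=[3, 3]
Event 5: SEND 1->0: VV[1][1]++ -> VV[1]=[0, 4], msg_vec=[0, 4]; VV[0]=max(VV[0],msg_vec) then VV[0][0]++ -> VV[0]=[4, 4]
Event 6: SEND 0->1: VV[0][0]++ -> VV[0]=[5, 4], msg_vec=[5, 4]; VV[1]=max(VV[1],msg_vec) then VV[1][1]++ -> VV[1]=[5, 5]
Event 7: LOCAL 0: VV[0][0]++ -> VV[0]=[6, 4]
Final vectors: VV[0]=[6, 4]; VV[1]=[5, 5]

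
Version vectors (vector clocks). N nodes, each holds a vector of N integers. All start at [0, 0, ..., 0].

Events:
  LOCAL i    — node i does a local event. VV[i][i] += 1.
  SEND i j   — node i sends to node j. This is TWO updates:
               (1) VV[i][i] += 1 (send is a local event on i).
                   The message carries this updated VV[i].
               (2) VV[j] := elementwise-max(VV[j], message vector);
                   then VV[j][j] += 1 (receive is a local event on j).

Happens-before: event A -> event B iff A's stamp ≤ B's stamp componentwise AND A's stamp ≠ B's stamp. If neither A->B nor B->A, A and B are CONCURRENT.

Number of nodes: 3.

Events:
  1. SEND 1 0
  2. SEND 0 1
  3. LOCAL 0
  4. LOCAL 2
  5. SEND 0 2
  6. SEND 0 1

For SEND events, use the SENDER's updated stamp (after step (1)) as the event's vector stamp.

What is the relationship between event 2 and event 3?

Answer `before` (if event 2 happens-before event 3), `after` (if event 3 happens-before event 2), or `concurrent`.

Answer: before

Derivation:
Initial: VV[0]=[0, 0, 0]
Initial: VV[1]=[0, 0, 0]
Initial: VV[2]=[0, 0, 0]
Event 1: SEND 1->0: VV[1][1]++ -> VV[1]=[0, 1, 0], msg_vec=[0, 1, 0]; VV[0]=max(VV[0],msg_vec) then VV[0][0]++ -> VV[0]=[1, 1, 0]
Event 2: SEND 0->1: VV[0][0]++ -> VV[0]=[2, 1, 0], msg_vec=[2, 1, 0]; VV[1]=max(VV[1],msg_vec) then VV[1][1]++ -> VV[1]=[2, 2, 0]
Event 3: LOCAL 0: VV[0][0]++ -> VV[0]=[3, 1, 0]
Event 4: LOCAL 2: VV[2][2]++ -> VV[2]=[0, 0, 1]
Event 5: SEND 0->2: VV[0][0]++ -> VV[0]=[4, 1, 0], msg_vec=[4, 1, 0]; VV[2]=max(VV[2],msg_vec) then VV[2][2]++ -> VV[2]=[4, 1, 2]
Event 6: SEND 0->1: VV[0][0]++ -> VV[0]=[5, 1, 0], msg_vec=[5, 1, 0]; VV[1]=max(VV[1],msg_vec) then VV[1][1]++ -> VV[1]=[5, 3, 0]
Event 2 stamp: [2, 1, 0]
Event 3 stamp: [3, 1, 0]
[2, 1, 0] <= [3, 1, 0]? True
[3, 1, 0] <= [2, 1, 0]? False
Relation: before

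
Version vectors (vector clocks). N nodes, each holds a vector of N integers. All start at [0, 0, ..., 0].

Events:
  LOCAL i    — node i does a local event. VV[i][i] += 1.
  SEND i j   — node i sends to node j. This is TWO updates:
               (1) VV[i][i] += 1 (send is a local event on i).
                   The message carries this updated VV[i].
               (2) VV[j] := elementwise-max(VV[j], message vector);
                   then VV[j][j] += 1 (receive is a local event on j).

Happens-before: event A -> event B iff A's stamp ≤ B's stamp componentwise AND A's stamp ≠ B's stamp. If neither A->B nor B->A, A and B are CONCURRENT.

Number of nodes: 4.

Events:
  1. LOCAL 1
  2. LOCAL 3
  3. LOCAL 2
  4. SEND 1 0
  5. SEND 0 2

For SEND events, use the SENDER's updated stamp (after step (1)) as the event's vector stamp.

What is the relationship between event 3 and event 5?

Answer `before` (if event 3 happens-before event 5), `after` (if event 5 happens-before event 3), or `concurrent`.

Initial: VV[0]=[0, 0, 0, 0]
Initial: VV[1]=[0, 0, 0, 0]
Initial: VV[2]=[0, 0, 0, 0]
Initial: VV[3]=[0, 0, 0, 0]
Event 1: LOCAL 1: VV[1][1]++ -> VV[1]=[0, 1, 0, 0]
Event 2: LOCAL 3: VV[3][3]++ -> VV[3]=[0, 0, 0, 1]
Event 3: LOCAL 2: VV[2][2]++ -> VV[2]=[0, 0, 1, 0]
Event 4: SEND 1->0: VV[1][1]++ -> VV[1]=[0, 2, 0, 0], msg_vec=[0, 2, 0, 0]; VV[0]=max(VV[0],msg_vec) then VV[0][0]++ -> VV[0]=[1, 2, 0, 0]
Event 5: SEND 0->2: VV[0][0]++ -> VV[0]=[2, 2, 0, 0], msg_vec=[2, 2, 0, 0]; VV[2]=max(VV[2],msg_vec) then VV[2][2]++ -> VV[2]=[2, 2, 2, 0]
Event 3 stamp: [0, 0, 1, 0]
Event 5 stamp: [2, 2, 0, 0]
[0, 0, 1, 0] <= [2, 2, 0, 0]? False
[2, 2, 0, 0] <= [0, 0, 1, 0]? False
Relation: concurrent

Answer: concurrent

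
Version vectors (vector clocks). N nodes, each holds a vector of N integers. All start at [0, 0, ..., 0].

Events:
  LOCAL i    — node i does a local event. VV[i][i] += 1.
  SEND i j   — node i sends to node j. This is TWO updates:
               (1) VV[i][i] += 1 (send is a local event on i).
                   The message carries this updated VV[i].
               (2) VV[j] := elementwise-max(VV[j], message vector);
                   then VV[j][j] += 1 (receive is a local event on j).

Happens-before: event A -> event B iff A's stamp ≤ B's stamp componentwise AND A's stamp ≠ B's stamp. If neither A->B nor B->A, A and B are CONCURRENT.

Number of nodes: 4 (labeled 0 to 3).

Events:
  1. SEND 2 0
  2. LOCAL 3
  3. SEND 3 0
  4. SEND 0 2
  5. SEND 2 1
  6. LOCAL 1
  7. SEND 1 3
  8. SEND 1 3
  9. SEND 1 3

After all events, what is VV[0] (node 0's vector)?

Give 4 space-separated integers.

Answer: 3 0 1 2

Derivation:
Initial: VV[0]=[0, 0, 0, 0]
Initial: VV[1]=[0, 0, 0, 0]
Initial: VV[2]=[0, 0, 0, 0]
Initial: VV[3]=[0, 0, 0, 0]
Event 1: SEND 2->0: VV[2][2]++ -> VV[2]=[0, 0, 1, 0], msg_vec=[0, 0, 1, 0]; VV[0]=max(VV[0],msg_vec) then VV[0][0]++ -> VV[0]=[1, 0, 1, 0]
Event 2: LOCAL 3: VV[3][3]++ -> VV[3]=[0, 0, 0, 1]
Event 3: SEND 3->0: VV[3][3]++ -> VV[3]=[0, 0, 0, 2], msg_vec=[0, 0, 0, 2]; VV[0]=max(VV[0],msg_vec) then VV[0][0]++ -> VV[0]=[2, 0, 1, 2]
Event 4: SEND 0->2: VV[0][0]++ -> VV[0]=[3, 0, 1, 2], msg_vec=[3, 0, 1, 2]; VV[2]=max(VV[2],msg_vec) then VV[2][2]++ -> VV[2]=[3, 0, 2, 2]
Event 5: SEND 2->1: VV[2][2]++ -> VV[2]=[3, 0, 3, 2], msg_vec=[3, 0, 3, 2]; VV[1]=max(VV[1],msg_vec) then VV[1][1]++ -> VV[1]=[3, 1, 3, 2]
Event 6: LOCAL 1: VV[1][1]++ -> VV[1]=[3, 2, 3, 2]
Event 7: SEND 1->3: VV[1][1]++ -> VV[1]=[3, 3, 3, 2], msg_vec=[3, 3, 3, 2]; VV[3]=max(VV[3],msg_vec) then VV[3][3]++ -> VV[3]=[3, 3, 3, 3]
Event 8: SEND 1->3: VV[1][1]++ -> VV[1]=[3, 4, 3, 2], msg_vec=[3, 4, 3, 2]; VV[3]=max(VV[3],msg_vec) then VV[3][3]++ -> VV[3]=[3, 4, 3, 4]
Event 9: SEND 1->3: VV[1][1]++ -> VV[1]=[3, 5, 3, 2], msg_vec=[3, 5, 3, 2]; VV[3]=max(VV[3],msg_vec) then VV[3][3]++ -> VV[3]=[3, 5, 3, 5]
Final vectors: VV[0]=[3, 0, 1, 2]; VV[1]=[3, 5, 3, 2]; VV[2]=[3, 0, 3, 2]; VV[3]=[3, 5, 3, 5]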